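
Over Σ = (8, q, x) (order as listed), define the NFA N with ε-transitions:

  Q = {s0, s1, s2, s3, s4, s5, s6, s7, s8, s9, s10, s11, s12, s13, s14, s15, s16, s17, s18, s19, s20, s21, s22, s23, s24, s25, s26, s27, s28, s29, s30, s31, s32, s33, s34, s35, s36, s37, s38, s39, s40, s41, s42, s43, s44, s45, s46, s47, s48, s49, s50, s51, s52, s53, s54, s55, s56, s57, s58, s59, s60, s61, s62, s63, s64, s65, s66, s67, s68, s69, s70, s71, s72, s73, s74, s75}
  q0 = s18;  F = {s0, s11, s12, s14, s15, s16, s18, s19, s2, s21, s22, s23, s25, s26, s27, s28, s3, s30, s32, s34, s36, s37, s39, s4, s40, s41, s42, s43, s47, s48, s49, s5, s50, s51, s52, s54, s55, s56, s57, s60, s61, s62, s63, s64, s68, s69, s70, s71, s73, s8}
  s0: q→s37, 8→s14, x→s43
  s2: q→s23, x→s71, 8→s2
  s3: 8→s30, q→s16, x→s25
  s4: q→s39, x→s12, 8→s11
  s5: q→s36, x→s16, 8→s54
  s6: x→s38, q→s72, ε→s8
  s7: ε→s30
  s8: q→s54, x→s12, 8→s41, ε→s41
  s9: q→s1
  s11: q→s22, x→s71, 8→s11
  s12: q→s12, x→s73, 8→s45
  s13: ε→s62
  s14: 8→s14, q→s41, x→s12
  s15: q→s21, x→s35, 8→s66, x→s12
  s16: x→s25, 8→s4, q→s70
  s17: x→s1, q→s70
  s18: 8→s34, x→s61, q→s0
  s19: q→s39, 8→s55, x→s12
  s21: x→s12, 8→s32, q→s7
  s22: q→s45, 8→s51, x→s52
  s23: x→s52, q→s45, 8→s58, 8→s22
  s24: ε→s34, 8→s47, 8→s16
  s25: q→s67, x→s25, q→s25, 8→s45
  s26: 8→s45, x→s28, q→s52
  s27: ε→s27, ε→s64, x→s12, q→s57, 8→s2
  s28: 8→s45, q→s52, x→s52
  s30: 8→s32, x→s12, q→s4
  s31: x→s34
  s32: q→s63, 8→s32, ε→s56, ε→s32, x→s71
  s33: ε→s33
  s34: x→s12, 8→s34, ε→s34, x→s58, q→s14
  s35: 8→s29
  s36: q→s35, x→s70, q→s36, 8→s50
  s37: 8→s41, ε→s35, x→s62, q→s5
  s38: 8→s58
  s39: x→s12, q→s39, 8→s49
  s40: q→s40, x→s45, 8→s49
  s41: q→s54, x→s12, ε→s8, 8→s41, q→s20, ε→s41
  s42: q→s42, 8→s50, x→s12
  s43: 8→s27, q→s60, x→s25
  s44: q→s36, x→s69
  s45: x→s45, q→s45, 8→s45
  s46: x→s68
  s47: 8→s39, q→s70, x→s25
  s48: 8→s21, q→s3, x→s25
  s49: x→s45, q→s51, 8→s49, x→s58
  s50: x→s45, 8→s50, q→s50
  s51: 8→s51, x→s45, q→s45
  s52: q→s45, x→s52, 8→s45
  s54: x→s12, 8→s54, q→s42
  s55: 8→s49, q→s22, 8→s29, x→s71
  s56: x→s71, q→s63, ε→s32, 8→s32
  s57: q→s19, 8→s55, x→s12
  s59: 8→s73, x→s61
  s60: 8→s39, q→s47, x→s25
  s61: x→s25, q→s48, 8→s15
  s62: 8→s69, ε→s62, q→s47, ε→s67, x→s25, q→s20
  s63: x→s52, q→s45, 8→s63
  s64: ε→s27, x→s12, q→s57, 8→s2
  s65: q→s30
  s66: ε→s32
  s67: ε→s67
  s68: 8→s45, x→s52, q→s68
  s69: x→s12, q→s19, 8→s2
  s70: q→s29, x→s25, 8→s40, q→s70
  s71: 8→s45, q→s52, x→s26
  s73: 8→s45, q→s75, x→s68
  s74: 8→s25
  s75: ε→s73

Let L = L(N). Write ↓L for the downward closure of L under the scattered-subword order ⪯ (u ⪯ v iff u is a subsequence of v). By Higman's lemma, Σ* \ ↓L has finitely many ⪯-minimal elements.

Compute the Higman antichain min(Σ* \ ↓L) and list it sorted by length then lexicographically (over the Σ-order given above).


|Q|=76, |F|=50, |δ|=201 (21 ε).
min D↑ (48 st, q0=0, F={12}): 0:8→1,q→2,x→3 1:8→1,q→4,x→5 2:8→4,q→6,x→7 3:8→8,q→9,x→10 4:8→4,q→11,x→5 5:8→12,q→5,x→13 6:8→11,q→14,x→15 7:8→16,q→17,x→10 8:8→18,q→19,x→5 9:8→19,q→20,x→10 10:8→12,q→10,x→10 11:8→11,q→21,x→5 12:8→12,q→12,x→12 13:8→12,q→13,x→22 14:8→21,q→23,x→24 15:8→25,q→26,x→10 16:8→27,q→28,x→5 17:8→29,q→26,x→10 18:8→18,q→30,x→31 19:8→18,q→32,x→5 20:8→32,q→24,x→10 21:8→21,q→33,x→5 22:8→12,q→22,x→34 23:8→35,q→23,x→36 24:8→37,q→36,x→10 25:8→27,q→38,x→5 26:8→29,q→36,x→10 27:8→27,q→39,x→31 28:8→40,q→38,x→5 29:8→41,q→29,x→5 30:8→30,q→12,x→34 31:8→12,q→34,x→42 32:8→18,q→37,x→5 33:8→35,q→33,x→5 34:8→12,q→12,x→34 35:8→35,q→35,x→12 36:8→43,q→36,x→10 37:8→44,q→29,x→5 38:8→40,q→29,x→5 39:8→45,q→12,x→34 40:8→41,q→45,x→31 41:8→41,q→46,x→12 42:8→12,q→34,x→47 43:8→41,q→43,x→12 44:8→44,q→45,x→31 45:8→46,q→12,x→34 46:8→46,q→12,x→12 47:8→12,q→34,x→34 [Hopcroft].
'8x8': N↓-sim [59, 43, 12, 2] end={s29,s45} rej; 3/3 single-dels accept.
'xx8': run [59, 47, 14, 2] end={s29,s45} rej; 3/3 del acc.
'x88qq': run [59, 47, 35, 18, 7, 1] end={s45} rej; 5/5 del acc.
'8xxxxq': run [59, 43, 12, 7, 4, 2, 1] end={s45} — reject; 6/6 single-dels accept.
'qqqq8x': N↓-sim [59, 54, 47, 34, 20, 7, 2] end={s45,s58} rej; 6/6 del acc.
'qxq88x': N↓-sim [59, 54, 35, 26, 17, 5, 2] end={s45,s58} ∉↓L; 6/6 del acc.
6 minimals (antichain).

Antichain: [8x8, xx8, x88qq, 8xxxxq, qqqq8x, qxq88x].


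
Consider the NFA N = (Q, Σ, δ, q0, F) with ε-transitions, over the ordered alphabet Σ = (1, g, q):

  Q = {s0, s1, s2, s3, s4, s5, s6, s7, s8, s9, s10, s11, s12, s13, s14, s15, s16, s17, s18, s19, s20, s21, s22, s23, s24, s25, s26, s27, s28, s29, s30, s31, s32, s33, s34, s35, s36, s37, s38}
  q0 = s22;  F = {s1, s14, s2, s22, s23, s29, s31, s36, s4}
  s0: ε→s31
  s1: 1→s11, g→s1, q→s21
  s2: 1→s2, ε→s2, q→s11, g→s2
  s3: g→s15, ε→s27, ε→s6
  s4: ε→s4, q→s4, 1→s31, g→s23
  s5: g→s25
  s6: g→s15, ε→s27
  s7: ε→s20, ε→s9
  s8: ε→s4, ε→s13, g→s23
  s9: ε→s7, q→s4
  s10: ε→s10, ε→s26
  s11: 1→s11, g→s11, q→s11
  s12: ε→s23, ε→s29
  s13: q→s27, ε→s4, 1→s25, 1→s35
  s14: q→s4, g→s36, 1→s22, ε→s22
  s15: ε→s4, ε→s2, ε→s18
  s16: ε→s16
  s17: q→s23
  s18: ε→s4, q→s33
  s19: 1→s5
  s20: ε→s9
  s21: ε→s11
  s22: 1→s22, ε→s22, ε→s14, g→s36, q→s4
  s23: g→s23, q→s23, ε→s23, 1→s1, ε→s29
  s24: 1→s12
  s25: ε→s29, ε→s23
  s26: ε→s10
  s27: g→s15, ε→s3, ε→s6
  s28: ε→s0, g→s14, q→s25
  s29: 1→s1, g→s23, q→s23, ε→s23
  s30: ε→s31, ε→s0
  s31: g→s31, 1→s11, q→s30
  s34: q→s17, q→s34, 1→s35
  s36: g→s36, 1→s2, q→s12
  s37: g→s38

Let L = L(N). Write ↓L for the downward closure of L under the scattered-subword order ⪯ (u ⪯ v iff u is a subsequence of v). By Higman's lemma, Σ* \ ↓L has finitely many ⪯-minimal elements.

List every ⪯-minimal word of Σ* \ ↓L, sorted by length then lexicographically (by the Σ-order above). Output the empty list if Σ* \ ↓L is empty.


Antichain: [g1q, q11].

|Q|=39, |F|=9, |δ|=86 (37 ε).
min D↑ (8 st, q0=0, F={6}): 0:1→0,g→1,q→2 1:1→3,g→1,q→4 2:1→5,g→4,q→2 3:1→3,g→3,q→6 4:1→7,g→4,q→4 5:1→6,g→5,q→5 6:1→6,g→6,q→6 7:1→6,g→7,q→6 (ε-aug+det+¬).
'g1q': run [14, 11, 4, 2] end={s11,s21} — reject; 3/3 single-dels accept.
'q11': run [14, 10, 6, 1] end={s11} ∉↓L; 3/3 single-dels accept.
2 minimals (antichain).


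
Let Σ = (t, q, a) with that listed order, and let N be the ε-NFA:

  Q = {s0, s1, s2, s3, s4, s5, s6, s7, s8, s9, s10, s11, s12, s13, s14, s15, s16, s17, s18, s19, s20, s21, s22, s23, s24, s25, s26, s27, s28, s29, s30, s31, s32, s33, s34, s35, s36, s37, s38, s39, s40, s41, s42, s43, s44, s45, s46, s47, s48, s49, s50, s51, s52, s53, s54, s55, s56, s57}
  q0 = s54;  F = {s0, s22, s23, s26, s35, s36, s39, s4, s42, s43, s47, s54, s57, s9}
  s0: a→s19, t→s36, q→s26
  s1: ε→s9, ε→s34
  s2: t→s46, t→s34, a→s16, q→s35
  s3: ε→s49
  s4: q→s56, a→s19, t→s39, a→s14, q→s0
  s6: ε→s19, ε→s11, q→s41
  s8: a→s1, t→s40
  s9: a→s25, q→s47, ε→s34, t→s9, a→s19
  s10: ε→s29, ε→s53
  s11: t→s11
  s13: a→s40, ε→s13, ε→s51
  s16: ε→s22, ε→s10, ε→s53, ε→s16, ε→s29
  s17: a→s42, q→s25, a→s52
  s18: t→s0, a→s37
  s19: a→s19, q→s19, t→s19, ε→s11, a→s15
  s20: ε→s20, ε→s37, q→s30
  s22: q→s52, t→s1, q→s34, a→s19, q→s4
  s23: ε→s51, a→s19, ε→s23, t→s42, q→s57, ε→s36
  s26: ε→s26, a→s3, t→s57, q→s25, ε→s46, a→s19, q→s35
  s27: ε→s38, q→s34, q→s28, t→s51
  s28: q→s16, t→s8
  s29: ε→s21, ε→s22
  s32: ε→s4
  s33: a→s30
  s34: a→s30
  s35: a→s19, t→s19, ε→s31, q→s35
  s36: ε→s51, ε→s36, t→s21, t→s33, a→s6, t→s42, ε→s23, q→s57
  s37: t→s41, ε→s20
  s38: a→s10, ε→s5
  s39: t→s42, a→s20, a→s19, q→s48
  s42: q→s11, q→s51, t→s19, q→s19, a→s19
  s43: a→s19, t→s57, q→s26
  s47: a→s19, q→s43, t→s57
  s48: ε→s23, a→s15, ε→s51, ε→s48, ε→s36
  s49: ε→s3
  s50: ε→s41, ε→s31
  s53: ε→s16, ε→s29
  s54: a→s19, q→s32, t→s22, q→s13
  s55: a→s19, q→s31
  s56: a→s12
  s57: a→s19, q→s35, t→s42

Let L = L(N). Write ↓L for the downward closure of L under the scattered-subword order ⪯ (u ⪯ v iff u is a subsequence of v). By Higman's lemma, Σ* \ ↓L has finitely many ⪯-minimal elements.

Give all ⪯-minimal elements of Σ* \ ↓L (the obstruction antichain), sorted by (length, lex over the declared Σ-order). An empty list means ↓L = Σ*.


A = [a, qttt, qttq, qqqqt, ttqtqt].

|Q|=58, |F|=14, |δ|=129 (42 ε).
min D↑ (14 st, q0=0, F={3}): 0:t→1,q→2,a→3 1:t→4,q→2,a→3 2:t→5,q→6,a→3 3:t→3,q→3,a→3 4:t→4,q→7,a→3 5:t→8,q→9,a→3 6:t→9,q→10,a→3 7:t→11,q→12,a→3 8:t→3,q→3,a→3 9:t→8,q→11,a→3 10:t→11,q→13,a→3 11:t→8,q→13,a→3 12:t→11,q→10,a→3 13:t→3,q→13,a→3 [Hopcroft].
'a': run [40, 14] end={s11,s12,s14,s15,s19,s20,s25,s3,s30,s37,s40,s41,…} — reject; 1/1 single-dels accept.
'qttt': run [40, 36, 19, 9, 3] end={s11,s15,s19} — reject; 4/4 deletions ∈↓L.
'qttq': run [40, 36, 19, 9, 4] end={s11,s15,s19,s51} rej; 4/4 single-dels accept.
'qqqqt': |S_i|=[40, 36, 25, 14, 7, 3] end={s11,s15,s19} rej; 5/5 single-dels accept.
'ttqtqt': run [40, 36, 29, 23, 11, 6, 3] end={s11,s15,s19} — reject; 6/6 del acc.
5 minimals (antichain).


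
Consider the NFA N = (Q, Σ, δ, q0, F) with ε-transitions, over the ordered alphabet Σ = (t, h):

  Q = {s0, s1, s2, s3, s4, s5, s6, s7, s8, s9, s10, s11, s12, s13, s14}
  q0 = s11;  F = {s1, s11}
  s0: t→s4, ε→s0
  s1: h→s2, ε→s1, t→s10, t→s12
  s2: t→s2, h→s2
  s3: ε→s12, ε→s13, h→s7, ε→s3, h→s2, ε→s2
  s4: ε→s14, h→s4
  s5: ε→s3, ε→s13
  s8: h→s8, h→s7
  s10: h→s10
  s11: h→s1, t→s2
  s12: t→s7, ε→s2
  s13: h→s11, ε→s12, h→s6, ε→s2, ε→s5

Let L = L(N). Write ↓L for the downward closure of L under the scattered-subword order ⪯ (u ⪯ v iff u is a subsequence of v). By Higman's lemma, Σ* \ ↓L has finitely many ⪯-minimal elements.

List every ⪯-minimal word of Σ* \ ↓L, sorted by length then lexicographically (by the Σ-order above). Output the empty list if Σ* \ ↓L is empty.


A = [t, hh].

|Q|=15, |F|=2, |δ|=30 (13 ε).
min D↑ (3 st, q0=0, F={1}): 0:t→1,h→2 1:t→1,h→1 2:t→1,h→1 (ε-aug+det+¬).
't': run [6, 4] end={s10,s12,s2,s7} rej; 1/1 deletions ∈↓L.
'hh': |S_i|=[6, 5, 2] end={s10,s2} ∉↓L; 2/2 deletions ∈↓L.
2 obstructions.


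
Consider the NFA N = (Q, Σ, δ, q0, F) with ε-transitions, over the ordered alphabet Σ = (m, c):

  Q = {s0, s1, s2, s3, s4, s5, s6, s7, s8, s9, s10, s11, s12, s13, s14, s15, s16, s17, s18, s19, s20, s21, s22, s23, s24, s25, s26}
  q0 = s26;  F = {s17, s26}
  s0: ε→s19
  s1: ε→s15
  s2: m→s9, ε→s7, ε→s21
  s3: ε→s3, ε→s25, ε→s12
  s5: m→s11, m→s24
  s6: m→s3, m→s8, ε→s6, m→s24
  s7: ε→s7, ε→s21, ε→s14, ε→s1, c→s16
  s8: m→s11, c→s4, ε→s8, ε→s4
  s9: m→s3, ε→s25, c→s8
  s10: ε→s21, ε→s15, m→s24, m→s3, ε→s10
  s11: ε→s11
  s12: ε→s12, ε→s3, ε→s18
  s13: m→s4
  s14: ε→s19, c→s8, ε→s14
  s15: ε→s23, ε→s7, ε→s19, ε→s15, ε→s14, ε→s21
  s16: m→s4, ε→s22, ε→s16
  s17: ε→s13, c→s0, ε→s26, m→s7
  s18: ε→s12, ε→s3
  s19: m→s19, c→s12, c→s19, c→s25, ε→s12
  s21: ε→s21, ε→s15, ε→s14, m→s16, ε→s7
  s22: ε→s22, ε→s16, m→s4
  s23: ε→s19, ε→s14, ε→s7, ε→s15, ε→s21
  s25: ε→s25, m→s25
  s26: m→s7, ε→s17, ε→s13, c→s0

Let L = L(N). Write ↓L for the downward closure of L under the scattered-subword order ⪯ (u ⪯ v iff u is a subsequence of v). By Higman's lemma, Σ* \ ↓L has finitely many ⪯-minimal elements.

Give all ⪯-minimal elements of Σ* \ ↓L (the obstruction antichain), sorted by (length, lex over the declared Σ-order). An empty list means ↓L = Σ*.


|Q|=27, |F|=2, |δ|=78 (51 ε).
min D↑ (2 st, q0=0, F={1}): 0:m→1,c→1 1:m→1,c→1 (ε-aug+det+¬).
'm': run [20, 16] end={s1,s11,s12,s14,s15,s16,s18,s19,s21,s22,s23,s25,…} ∉↓L; 1/1 del acc.
'c': |S_i|=[20, 11] end={s0,s11,s12,s16,s18,s19,s22,s25,s3,s4,s8} rej; 1/1 deletions ∈↓L.
2 words, ⪯-incomp.

Antichain: [m, c].


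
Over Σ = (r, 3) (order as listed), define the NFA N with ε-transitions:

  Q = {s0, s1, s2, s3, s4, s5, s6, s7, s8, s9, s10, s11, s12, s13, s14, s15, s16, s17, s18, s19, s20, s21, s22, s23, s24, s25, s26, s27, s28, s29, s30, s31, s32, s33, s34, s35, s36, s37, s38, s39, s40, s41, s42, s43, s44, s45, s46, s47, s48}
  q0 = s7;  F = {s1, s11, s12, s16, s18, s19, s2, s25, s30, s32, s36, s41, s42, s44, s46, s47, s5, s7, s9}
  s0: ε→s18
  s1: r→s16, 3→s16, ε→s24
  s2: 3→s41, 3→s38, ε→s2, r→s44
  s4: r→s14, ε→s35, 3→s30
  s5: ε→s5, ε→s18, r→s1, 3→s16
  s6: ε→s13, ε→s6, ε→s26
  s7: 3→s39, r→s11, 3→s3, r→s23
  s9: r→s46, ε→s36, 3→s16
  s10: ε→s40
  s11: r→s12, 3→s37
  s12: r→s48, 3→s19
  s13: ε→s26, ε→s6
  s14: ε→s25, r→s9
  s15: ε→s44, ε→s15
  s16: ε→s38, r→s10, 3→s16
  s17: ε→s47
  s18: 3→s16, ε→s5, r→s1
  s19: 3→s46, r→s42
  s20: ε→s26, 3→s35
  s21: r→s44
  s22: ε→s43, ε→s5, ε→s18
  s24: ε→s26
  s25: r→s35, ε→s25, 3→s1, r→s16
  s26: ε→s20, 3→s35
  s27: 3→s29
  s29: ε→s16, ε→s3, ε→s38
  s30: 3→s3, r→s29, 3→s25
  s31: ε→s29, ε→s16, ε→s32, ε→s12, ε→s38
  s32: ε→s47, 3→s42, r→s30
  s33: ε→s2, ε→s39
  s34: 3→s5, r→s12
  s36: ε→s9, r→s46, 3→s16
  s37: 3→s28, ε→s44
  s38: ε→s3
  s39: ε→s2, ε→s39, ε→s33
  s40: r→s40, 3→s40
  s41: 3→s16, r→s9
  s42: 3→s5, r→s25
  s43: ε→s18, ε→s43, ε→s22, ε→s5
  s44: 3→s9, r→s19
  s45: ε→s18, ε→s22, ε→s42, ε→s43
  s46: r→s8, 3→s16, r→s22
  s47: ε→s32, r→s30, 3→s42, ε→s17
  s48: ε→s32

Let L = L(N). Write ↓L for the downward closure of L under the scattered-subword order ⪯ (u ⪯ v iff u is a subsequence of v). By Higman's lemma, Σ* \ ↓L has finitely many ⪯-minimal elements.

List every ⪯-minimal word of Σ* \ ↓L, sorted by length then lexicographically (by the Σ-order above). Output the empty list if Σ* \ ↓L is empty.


A = [333r, rrrrrr].

|Q|=49, |F|=19, |δ|=110 (54 ε).
min D↑ (17 st, q0=0, F={13}): 0:r→1,3→2 1:r→3,3→4 2:r→4,3→5 3:r→6,3→7 4:r→7,3→8 5:r→8,3→9 6:r→10,3→11 7:r→11,3→12 8:r→12,3→9 9:r→13,3→9 10:r→9,3→14 11:r→14,3→15 12:r→15,3→9 13:r→13,3→13 14:r→9,3→16 15:r→16,3→9 16:r→9,3→9 (ε-aug+det+¬).
'333r': |S_i|=[38, 28, 20, 6, 2] end={s10,s40} ∉↓L; 4/4 del acc.
'rrrrrr': run [38, 33, 26, 23, 13, 7, 2] end={s10,s40} — reject; 6/6 del acc.
2 obstructions.


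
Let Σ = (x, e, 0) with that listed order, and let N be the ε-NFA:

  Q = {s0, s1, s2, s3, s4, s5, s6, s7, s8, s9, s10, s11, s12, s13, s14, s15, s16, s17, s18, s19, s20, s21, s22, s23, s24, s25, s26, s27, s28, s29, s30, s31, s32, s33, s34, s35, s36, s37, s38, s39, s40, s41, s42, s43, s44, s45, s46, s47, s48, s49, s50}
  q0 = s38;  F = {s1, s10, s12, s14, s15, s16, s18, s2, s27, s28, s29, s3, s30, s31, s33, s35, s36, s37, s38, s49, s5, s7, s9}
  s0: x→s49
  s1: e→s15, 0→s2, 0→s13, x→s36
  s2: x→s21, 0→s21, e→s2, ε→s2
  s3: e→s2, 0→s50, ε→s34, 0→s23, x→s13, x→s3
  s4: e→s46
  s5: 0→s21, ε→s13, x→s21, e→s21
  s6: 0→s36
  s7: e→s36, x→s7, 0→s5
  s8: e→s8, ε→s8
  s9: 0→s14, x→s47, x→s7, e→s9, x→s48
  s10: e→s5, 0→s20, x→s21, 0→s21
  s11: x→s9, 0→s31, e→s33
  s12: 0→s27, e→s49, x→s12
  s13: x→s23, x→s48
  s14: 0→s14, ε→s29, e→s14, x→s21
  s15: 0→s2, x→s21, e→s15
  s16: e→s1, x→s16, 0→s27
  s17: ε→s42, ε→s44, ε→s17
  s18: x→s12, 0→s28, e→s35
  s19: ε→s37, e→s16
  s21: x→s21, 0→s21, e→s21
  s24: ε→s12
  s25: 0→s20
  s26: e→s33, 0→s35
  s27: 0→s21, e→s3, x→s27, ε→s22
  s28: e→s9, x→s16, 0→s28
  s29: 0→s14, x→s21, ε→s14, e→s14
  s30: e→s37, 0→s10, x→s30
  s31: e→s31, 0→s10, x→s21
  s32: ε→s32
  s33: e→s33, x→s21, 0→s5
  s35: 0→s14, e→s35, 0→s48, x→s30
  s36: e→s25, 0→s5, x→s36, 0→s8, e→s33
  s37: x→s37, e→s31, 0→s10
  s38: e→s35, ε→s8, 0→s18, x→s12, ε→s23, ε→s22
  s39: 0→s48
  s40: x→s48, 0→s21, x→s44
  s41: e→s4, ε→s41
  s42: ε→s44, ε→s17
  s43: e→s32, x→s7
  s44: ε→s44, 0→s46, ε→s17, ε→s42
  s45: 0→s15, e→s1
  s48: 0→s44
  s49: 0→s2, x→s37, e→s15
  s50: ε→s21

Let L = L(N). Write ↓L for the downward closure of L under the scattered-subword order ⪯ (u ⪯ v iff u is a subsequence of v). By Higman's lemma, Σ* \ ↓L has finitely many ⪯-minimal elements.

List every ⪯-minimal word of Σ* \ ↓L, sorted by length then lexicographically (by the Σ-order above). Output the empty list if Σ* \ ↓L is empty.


A = [x00, e0x, xeex, ex0ee, 00ex0e].

|Q|=51, |F|=23, |δ|=128 (23 ε).
min D↑ (23 st, q0=0, F={13}): 0:x→1,e→2,0→3 1:x→1,e→4,0→5 2:x→6,e→2,0→7 3:x→1,e→2,0→8 4:x→9,e→10,0→11 5:x→5,e→12,0→13 6:x→6,e→9,0→14 7:x→13,e→7,0→7 8:x→15,e→16,0→8 9:x→9,e→17,0→14 10:x→13,e→10,0→11 11:x→13,e→11,0→13 12:x→12,e→11,0→13 13:x→13,e→13,0→13 14:x→13,e→18,0→13 15:x→15,e→19,0→5 16:x→20,e→16,0→7 17:x→13,e→17,0→14 18:x→13,e→13,0→13 19:x→21,e→10,0→11 20:x→20,e→21,0→18 21:x→21,e→22,0→18 22:x→13,e→22,0→18 (ε-aug+det+¬).
'x00': run [38, 31, 18, 8] end={s17,s20,s21,s23,s42,s44,s46,s50} rej; 3/3 deletions ∈↓L.
'e0x': run [38, 31, 16, 7] end={s17,s21,s23,s42,s44,s46,s48} rej; 3/3 del acc.
'xeex': run [38, 31, 24, 17, 7] end={s17,s21,s23,s42,s44,s46,s48} ∉↓L; 4/4 deletions ∈↓L.
'ex0ee': |S_i|=[38, 31, 24, 13, 10, 2] end={s21,s8} ∉↓L; 5/5 single-dels accept.
'00ex0e': run [38, 37, 30, 25, 20, 12, 2] end={s21,s8} rej; 6/6 single-dels accept.
5 obstructions.


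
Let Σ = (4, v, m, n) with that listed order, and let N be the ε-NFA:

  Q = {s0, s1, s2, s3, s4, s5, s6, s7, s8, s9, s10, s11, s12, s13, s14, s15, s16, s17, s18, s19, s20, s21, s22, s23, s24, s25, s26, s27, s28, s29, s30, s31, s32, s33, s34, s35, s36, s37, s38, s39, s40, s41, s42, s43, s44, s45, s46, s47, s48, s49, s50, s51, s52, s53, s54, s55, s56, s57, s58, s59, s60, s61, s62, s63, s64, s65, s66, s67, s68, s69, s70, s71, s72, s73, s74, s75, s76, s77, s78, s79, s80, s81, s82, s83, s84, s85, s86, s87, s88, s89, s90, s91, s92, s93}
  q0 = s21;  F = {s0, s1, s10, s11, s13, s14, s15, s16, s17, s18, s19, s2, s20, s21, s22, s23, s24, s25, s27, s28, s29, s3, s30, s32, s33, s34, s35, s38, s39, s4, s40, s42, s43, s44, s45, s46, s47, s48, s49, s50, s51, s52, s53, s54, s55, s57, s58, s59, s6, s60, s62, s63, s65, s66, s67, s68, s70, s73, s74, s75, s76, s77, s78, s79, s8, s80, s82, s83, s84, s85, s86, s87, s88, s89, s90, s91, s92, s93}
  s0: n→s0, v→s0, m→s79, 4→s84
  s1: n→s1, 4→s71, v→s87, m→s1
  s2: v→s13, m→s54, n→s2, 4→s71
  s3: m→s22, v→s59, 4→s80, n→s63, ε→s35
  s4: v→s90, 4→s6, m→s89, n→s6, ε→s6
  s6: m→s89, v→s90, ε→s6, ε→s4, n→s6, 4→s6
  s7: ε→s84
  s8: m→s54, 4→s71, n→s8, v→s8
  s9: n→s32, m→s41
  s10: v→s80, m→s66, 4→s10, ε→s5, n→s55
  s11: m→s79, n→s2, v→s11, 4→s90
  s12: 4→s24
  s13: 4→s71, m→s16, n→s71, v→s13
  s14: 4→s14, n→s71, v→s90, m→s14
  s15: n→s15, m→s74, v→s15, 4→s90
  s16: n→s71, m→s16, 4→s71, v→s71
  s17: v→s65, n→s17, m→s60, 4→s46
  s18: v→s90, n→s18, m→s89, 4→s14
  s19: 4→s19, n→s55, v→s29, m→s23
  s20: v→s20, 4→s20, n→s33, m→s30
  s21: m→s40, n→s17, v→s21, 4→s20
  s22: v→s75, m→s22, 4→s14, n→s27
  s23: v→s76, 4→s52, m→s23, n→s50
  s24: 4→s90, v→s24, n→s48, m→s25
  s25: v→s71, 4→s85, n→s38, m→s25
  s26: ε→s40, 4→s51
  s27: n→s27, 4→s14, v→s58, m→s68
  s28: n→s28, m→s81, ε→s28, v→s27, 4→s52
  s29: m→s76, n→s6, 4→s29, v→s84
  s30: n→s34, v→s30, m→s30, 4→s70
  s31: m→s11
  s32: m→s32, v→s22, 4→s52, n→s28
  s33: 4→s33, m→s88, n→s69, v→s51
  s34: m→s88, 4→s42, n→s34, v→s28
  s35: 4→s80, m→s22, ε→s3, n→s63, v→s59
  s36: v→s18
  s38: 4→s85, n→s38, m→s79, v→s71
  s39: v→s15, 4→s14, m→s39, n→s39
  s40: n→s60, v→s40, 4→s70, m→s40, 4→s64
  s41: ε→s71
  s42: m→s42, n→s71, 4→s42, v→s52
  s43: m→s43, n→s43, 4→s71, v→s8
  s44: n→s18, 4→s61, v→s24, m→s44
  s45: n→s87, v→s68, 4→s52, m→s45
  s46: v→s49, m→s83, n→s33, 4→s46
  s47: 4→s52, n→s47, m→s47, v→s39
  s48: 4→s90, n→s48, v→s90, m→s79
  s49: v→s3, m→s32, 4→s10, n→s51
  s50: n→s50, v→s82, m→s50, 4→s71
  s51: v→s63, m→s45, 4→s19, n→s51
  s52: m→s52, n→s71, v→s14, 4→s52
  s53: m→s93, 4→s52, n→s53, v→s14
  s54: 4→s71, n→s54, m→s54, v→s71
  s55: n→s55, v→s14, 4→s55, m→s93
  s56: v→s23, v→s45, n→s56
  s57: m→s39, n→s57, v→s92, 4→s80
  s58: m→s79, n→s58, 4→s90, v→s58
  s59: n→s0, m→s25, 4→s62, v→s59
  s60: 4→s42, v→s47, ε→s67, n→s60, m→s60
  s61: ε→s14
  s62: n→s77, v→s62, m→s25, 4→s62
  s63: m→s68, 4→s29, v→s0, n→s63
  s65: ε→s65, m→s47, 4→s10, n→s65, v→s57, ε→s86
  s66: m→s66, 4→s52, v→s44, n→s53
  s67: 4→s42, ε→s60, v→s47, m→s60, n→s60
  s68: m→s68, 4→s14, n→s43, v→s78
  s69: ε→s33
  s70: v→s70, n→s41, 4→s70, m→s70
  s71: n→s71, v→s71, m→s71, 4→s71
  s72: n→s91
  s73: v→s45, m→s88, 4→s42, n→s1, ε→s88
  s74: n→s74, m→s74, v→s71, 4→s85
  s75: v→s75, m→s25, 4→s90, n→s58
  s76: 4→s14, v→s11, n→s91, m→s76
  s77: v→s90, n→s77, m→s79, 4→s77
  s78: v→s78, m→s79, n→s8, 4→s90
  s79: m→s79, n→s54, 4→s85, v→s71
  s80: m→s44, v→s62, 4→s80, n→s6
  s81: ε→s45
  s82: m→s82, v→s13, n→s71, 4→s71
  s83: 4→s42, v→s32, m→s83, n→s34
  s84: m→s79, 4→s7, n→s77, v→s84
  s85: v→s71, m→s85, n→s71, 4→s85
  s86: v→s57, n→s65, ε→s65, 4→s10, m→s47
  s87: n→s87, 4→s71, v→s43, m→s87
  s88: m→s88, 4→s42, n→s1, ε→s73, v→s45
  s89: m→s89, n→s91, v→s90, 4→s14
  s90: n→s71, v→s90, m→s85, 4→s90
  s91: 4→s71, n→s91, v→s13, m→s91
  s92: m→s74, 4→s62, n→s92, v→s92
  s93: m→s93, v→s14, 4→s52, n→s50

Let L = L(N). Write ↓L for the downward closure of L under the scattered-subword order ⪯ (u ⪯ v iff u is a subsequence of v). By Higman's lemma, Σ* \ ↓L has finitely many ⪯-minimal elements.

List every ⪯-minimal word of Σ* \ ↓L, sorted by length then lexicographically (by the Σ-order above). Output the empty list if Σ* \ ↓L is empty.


min(Σ*\↓L) = [m4n, 4nmn4, nv4nvn, nvvvmv].

|Q|=94, |F|=78, |δ|=347 (20 ε).
min D↑ (74 st, q0=0, F={13}): 0:4→1,v→0,m→2,n→3 1:4→1,v→1,m→4,n→5 2:4→6,v→2,m→2,n→7 3:4→8,v→9,m→7,n→3 4:4→6,v→4,m→4,n→10 5:4→5,v→11,m→12,n→5 6:4→6,v→6,m→6,n→13 7:4→14,v→15,m→7,n→7 8:4→8,v→16,m→17,n→5 9:4→18,v→19,m→15,n→9 10:4→14,v→20,m→12,n→10 11:4→21,v→22,m→23,n→11 12:4→14,v→23,m→12,n→24 13:4→13,v→13,m→13,n→13 14:4→14,v→25,m→14,n→13 15:4→25,v→26,m→15,n→15 16:4→18,v→27,m→28,n→11 17:4→14,v→28,m→17,n→10 18:4→18,v→29,m→30,n→31 19:4→29,v→32,m→26,n→19 20:4→25,v→33,m→23,n→20 21:4→21,v→34,m→35,n→31 22:4→34,v→36,m→37,n→22 23:4→25,v→37,m→23,n→38 24:4→13,v→38,m→24,n→24 25:4→25,v→39,m→25,n→13 26:4→39,v→40,m→26,n→26 27:4→29,v→41,m→42,n→22 28:4→25,v→42,m→28,n→20 29:4→29,v→43,m→44,n→45 30:4→25,v→44,m→30,n→46 31:4→31,v→39,m→47,n→31 32:4→43,v→32,m→48,n→32 33:4→39,v→49,m→37,n→33 34:4→34,v→50,m→51,n→45 35:4→25,v→51,m→35,n→52 36:4→50,v→36,m→53,n→36 37:4→39,v→54,m→37,n→55 38:4→13,v→55,m→38,n→38 39:4→39,v→56,m→39,n→13 40:4→56,v→40,m→48,n→40 41:4→43,v→41,m→57,n→36 42:4→39,v→58,m→42,n→33 43:4→43,v→43,m→57,n→59 44:4→39,v→60,m→44,n→61 45:4→45,v→56,m→62,n→45 46:4→25,v→39,m→47,n→46 47:4→25,v→39,m→47,n→52 48:4→63,v→13,m→48,n→48 49:4→56,v→49,m→53,n→49 50:4→50,v→50,m→53,n→59 51:4→39,v→64,m→51,n→65 52:4→13,v→66,m→52,n→52 53:4→63,v→13,m→53,n→67 54:4→56,v→54,m→53,n→68 55:4→13,v→68,m→55,n→55 56:4→56,v→56,m→63,n→13 57:4→63,v→13,m→57,n→69 58:4→56,v→58,m→57,n→49 59:4→59,v→56,m→53,n→59 60:4→56,v→60,m→57,n→70 61:4→39,v→56,m→62,n→61 62:4→39,v→56,m→62,n→65 63:4→63,v→13,m→63,n→13 64:4→56,v→64,m→53,n→71 65:4→13,v→72,m→65,n→65 66:4→13,v→72,m→66,n→13 67:4→13,v→13,m→67,n→67 68:4→13,v→68,m→67,n→68 69:4→63,v→13,m→53,n→69 70:4→56,v→56,m→53,n→70 71:4→13,v→72,m→67,n→71 72:4→13,v→72,m→73,n→13 73:4→13,v→13,m→73,n→13 [Hopcroft].
'm4n': |S_i|=[86, 57, 10, 2] end={s41,s71} — reject; 3/3 deletions ∈↓L.
'4nmn4': |S_i|=[86, 73, 51, 29, 12, 1] end={s71} rej; 5/5 deletions ∈↓L.
'nv4nvn': |S_i|=[86, 80, 67, 39, 23, 7, 1] end={s71} ∉↓L; 6/6 del acc.
'nvvvmv': |S_i|=[86, 80, 67, 47, 26, 8, 1] end={s71} — reject; 6/6 del acc.
4 words, ⪯-incomp.


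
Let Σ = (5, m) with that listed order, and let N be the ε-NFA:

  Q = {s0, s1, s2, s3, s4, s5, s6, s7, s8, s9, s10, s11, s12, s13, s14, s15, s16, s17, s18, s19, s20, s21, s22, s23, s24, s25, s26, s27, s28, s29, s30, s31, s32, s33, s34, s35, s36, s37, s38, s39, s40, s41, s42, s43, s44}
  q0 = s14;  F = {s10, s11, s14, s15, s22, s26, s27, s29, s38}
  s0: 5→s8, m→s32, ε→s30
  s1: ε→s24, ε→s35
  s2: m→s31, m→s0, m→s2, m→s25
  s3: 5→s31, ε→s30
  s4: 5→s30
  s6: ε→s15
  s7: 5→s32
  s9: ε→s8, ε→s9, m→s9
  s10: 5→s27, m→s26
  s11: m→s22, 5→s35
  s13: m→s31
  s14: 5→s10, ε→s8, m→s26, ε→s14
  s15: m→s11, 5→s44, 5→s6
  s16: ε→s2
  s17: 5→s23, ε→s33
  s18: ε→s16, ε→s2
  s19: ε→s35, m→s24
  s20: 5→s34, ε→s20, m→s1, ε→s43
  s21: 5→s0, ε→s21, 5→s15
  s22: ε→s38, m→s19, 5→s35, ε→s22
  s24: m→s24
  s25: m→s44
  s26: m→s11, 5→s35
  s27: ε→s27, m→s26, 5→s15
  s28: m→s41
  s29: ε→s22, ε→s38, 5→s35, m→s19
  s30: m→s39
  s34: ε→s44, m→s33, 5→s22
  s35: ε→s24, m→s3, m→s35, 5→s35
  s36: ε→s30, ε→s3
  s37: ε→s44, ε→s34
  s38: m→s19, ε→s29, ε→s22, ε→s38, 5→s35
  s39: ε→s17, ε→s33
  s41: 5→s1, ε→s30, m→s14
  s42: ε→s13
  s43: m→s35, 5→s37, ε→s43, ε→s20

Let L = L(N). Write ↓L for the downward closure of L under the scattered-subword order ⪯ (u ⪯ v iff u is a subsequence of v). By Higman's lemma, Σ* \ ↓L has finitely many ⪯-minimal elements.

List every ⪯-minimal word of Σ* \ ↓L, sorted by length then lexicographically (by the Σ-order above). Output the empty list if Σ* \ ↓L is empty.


A = [m5, mmmm, 555mmm].

|Q|=45, |F|=9, |δ|=86 (37 ε).
min D↑ (8 st, q0=0, F={4}): 0:5→1,m→2 1:5→3,m→2 2:5→4,m→5 3:5→6,m→2 4:5→4,m→4 5:5→4,m→7 6:5→6,m→5 7:5→4,m→4 [Hopcroft].
'm5': run [22, 15, 9] end={s17,s23,s24,s3,s30,s31,s33,s35,s39} — reject; 2/2 single-dels accept.
'mmmm': |S_i|=[22, 15, 14, 13, 10] end={s17,s19,s23,s24,s3,s30,s31,s33,s35,s39} rej; 4/4 del acc.
'555mmm': |S_i|=[22, 20, 19, 17, 14, 13, 10] end={s17,s19,s23,s24,s3,s30,s31,s33,s35,s39} rej; 6/6 del acc.
3 minimals (antichain).


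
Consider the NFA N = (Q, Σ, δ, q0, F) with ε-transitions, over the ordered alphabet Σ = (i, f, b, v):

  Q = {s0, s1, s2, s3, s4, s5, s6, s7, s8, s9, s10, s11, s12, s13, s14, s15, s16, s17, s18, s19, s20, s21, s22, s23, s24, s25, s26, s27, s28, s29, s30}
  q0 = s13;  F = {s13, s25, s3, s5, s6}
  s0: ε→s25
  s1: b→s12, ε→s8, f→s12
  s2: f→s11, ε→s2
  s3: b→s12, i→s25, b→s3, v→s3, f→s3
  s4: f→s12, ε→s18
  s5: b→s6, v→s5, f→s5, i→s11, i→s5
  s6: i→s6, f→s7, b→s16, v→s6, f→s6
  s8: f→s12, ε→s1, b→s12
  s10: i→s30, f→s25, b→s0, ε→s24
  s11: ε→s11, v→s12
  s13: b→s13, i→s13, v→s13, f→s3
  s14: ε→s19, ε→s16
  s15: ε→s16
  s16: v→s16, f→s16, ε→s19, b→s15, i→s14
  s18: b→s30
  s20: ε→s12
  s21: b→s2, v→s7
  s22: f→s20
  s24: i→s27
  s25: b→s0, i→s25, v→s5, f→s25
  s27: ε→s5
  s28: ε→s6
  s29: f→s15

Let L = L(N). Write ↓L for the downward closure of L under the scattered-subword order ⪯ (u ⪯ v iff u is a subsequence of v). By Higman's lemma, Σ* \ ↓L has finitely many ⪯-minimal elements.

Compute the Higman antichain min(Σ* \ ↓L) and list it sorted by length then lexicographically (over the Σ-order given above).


Antichain: [fivbb].

|Q|=31, |F|=5, |δ|=57 (14 ε).
min D↑ (6 st, q0=0, F={5}): 0:i→0,f→1,b→0,v→0 1:i→2,f→1,b→1,v→1 2:i→2,f→2,b→2,v→3 3:i→3,f→3,b→4,v→3 4:i→4,f→4,b→5,v→4 5:i→5,f→5,b→5,v→5 (ε-aug+det+¬).
'fivbb': N↓-sim [13, 12, 11, 9, 6, 4] end={s14,s15,s16,s19} — reject; 5/5 del acc.
1 words, ⪯-incomp.


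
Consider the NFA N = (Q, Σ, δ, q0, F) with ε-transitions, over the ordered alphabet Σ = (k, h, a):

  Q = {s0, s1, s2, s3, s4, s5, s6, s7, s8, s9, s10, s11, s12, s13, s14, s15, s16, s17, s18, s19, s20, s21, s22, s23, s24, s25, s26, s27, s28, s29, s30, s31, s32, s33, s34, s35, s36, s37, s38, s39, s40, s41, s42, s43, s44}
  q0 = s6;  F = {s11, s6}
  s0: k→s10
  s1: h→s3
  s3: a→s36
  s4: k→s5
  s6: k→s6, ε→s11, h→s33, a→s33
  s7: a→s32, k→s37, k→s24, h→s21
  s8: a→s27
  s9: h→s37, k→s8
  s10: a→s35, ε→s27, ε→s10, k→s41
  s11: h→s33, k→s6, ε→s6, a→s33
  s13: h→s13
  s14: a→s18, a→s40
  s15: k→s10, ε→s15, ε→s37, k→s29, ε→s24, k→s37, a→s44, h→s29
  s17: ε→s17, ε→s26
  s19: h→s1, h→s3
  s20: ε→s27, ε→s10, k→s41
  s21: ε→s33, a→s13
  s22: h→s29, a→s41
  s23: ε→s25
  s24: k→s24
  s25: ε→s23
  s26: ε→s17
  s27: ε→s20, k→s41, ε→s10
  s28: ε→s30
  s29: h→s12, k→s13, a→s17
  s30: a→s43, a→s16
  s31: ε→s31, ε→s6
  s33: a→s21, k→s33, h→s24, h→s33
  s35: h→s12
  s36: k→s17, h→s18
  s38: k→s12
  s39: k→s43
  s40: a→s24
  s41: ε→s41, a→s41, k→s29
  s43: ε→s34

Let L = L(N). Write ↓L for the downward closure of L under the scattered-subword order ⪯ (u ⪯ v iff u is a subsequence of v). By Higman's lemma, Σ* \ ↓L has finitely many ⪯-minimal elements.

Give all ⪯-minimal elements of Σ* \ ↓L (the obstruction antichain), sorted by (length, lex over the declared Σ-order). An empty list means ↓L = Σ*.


|Q|=45, |F|=2, |δ|=74 (22 ε).
min D↑ (2 st, q0=0, F={1}): 0:k→0,h→1,a→1 1:k→1,h→1,a→1 [Hopcroft].
'h': |S_i|=[6, 4] end={s13,s21,s24,s33} — reject; 1/1 single-dels accept.
'a': N↓-sim [6, 4] end={s13,s21,s24,s33} — reject; 1/1 del acc.
2 words, ⪯-incomp.

A = [h, a].


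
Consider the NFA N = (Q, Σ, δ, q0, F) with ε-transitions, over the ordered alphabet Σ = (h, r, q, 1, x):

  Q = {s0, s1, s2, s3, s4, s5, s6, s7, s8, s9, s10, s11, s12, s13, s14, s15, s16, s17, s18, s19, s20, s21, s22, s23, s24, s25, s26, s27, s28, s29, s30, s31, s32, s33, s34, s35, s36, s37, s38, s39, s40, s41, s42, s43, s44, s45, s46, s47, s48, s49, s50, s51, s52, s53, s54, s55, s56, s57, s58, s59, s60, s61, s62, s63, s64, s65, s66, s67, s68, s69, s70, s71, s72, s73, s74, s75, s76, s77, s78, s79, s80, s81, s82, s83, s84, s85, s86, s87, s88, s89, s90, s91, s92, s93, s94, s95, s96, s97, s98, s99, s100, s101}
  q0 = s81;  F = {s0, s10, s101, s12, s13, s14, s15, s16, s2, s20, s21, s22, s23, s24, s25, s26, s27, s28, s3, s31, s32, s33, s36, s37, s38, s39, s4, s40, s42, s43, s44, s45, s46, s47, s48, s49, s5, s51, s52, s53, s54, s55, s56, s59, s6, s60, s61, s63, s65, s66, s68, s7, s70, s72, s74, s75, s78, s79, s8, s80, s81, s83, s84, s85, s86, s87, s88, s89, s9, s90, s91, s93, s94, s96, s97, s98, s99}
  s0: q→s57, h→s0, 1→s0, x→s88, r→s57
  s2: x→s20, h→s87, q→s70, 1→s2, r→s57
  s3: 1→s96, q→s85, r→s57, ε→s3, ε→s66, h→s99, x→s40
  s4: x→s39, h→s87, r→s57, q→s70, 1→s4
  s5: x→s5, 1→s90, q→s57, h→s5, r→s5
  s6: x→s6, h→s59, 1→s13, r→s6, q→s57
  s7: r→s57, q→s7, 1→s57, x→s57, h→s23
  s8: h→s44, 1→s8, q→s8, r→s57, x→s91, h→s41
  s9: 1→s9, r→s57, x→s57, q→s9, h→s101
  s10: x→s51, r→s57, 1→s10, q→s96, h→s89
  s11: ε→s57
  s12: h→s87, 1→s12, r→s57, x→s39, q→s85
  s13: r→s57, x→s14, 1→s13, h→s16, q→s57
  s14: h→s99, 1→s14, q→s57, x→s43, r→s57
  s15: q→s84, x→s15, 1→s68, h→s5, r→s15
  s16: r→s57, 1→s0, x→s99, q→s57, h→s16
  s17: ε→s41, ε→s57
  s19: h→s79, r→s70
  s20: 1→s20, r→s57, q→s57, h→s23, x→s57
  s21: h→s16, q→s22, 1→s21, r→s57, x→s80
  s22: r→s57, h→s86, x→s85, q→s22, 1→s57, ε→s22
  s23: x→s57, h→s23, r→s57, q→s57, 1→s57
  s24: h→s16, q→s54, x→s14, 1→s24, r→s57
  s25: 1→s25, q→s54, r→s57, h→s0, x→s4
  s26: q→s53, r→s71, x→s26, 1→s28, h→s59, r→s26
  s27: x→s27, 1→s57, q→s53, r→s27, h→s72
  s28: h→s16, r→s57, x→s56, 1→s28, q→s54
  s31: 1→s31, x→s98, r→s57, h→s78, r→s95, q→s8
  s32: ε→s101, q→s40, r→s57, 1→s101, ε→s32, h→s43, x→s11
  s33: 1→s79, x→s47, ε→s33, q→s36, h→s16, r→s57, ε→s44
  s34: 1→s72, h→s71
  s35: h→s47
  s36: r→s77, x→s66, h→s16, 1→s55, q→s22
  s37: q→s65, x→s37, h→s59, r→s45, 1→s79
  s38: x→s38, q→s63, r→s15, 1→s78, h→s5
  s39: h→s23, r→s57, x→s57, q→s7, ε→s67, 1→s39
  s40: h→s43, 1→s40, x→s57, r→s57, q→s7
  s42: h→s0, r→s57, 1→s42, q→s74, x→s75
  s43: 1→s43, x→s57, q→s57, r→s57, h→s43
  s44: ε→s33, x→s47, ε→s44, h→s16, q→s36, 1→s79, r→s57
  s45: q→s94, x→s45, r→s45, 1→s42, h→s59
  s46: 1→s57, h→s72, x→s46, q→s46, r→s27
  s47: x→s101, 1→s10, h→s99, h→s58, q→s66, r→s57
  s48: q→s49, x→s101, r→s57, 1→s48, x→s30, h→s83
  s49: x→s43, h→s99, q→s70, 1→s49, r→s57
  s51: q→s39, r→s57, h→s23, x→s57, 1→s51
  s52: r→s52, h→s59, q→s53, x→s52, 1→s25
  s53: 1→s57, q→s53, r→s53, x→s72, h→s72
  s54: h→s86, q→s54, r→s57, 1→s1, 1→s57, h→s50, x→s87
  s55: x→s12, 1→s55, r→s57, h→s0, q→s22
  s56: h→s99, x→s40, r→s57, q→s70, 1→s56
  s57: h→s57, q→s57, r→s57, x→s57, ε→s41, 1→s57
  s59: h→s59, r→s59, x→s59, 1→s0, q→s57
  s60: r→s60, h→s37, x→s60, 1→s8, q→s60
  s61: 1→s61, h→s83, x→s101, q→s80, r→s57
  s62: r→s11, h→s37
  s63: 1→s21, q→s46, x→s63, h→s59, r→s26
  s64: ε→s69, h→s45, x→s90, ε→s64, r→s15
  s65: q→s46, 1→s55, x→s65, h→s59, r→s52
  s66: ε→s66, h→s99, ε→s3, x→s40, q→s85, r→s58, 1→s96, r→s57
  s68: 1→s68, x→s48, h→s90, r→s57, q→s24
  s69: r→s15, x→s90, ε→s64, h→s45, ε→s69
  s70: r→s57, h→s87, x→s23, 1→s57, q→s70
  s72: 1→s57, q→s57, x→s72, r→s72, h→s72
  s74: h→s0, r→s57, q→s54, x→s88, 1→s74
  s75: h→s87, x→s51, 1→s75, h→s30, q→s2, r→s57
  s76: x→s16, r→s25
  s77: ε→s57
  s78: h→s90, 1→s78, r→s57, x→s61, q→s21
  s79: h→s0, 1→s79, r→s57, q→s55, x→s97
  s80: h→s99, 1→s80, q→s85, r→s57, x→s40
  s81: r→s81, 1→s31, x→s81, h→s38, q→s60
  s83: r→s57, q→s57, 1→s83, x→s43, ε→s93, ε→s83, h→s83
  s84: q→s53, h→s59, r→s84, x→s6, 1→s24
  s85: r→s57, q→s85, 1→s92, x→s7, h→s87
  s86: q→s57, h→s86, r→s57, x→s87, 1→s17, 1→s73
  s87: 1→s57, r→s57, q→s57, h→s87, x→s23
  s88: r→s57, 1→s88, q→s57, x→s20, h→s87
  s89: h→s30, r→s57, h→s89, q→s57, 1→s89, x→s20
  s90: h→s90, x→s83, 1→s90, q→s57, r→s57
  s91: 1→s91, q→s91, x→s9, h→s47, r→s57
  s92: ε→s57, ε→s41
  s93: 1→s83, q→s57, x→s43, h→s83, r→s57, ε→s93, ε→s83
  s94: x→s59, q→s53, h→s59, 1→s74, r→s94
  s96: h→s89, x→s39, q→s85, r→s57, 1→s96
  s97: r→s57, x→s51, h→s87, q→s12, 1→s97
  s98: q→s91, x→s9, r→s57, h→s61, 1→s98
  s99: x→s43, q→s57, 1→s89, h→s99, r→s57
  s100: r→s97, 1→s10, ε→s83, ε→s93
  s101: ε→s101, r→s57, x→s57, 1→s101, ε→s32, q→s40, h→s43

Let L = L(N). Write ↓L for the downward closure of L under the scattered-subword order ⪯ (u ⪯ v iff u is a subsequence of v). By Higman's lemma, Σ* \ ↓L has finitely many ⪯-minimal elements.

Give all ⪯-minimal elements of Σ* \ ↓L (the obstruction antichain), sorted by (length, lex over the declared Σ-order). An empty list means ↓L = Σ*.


min(Σ*\↓L) = [1r, hhq, hqq1, 1xxx, hrqxq, qh1xh1].

|Q|=102, |F|=77, |δ|=449 (31 ε).
min D↑ (74 st, q0=0, F={10}): 0:h→1,r→0,q→2,1→3,x→0 1:h→4,r→5,q→6,1→7,x→1 2:h→8,r→2,q→2,1→9,x→2 3:h→7,r→10,q→9,1→3,x→11 4:h→4,r→4,q→10,1→12,x→4 5:h→4,r→5,q→13,1→14,x→5 6:h→15,r→16,q→17,1→18,x→6 7:h→12,r→10,q→18,1→7,x→19 8:h→15,r→20,q→21,1→22,x→8 9:h→23,r→10,q→9,1→9,x→24 10:h→10,r→10,q→10,1→10,x→10 11:h→19,r→10,q→24,1→11,x→25 12:h→12,r→10,q→10,1→12,x→26 13:h→15,r→13,q→27,1→28,x→29 14:h→12,r→10,q→28,1→14,x→30 15:h→15,r→15,q→10,1→31,x→15 16:h→15,r→16,q→27,1→32,x→16 17:h→33,r→34,q→17,1→10,x→17 18:h→35,r→10,q→36,1→18,x→37 19:h→26,r→10,q→37,1→19,x→38 20:h→15,r→20,q→39,1→40,x→20 21:h→15,r→41,q→17,1→42,x→21 22:h→31,r→10,q→42,1→22,x→43 23:h→35,r→10,q→44,1→22,x→45 24:h→45,r→10,q→24,1→24,x→25 25:h→38,r→10,q→25,1→25,x→10 26:h→26,r→10,q→10,1→26,x→46 27:h→33,r→27,q→27,1→10,x→33 28:h→35,r→10,q→47,1→28,x→48 29:h→15,r→29,q→10,1→49,x→29 30:h→26,r→10,q→50,1→30,x→38 31:h→31,r→10,q→10,1→31,x→51 32:h→35,r→10,q→47,1→32,x→52 33:h→33,r→33,q→10,1→10,x→33 34:h→33,r→34,q→27,1→10,x→34 35:h→35,r→10,q→10,1→31,x→53 36:h→54,r→10,q→36,1→10,x→55 37:h→53,r→10,q→55,1→37,x→56 38:h→46,r→10,q→56,1→38,x→10 39:h→15,r→39,q→27,1→57,x→15 40:h→31,r→10,q→57,1→40,x→58 41:h→15,r→41,q→27,1→59,x→41 42:h→31,r→10,q→36,1→42,x→60 43:h→61,r→10,q→60,1→43,x→62 44:h→35,r→10,q→36,1→42,x→63 45:h→53,r→10,q→63,1→64,x→38 46:h→46,r→10,q→10,1→46,x→10 47:h→54,r→10,q→47,1→10,x→61 48:h→53,r→10,q→10,1→48,x→46 49:h→35,r→10,q→10,1→49,x→48 50:h→53,r→10,q→65,1→50,x→46 51:h→61,r→10,q→10,1→51,x→66 52:h→53,r→10,q→65,1→52,x→56 53:h→53,r→10,q→10,1→67,x→46 54:h→54,r→10,q→10,1→10,x→61 55:h→61,r→10,q→55,1→10,x→68 56:h→46,r→10,q→68,1→56,x→10 57:h→31,r→10,q→47,1→57,x→51 58:h→61,r→10,q→69,1→58,x→62 59:h→31,r→10,q→47,1→59,x→70 60:h→61,r→10,q→55,1→60,x→71 61:h→61,r→10,q→10,1→10,x→72 62:h→72,r→10,q→71,1→62,x→10 63:h→53,r→10,q→55,1→73,x→56 64:h→67,r→10,q→73,1→64,x→62 65:h→61,r→10,q→65,1→10,x→72 66:h→72,r→10,q→10,1→66,x→10 67:h→67,r→10,q→10,1→67,x→66 68:h→72,r→10,q→68,1→10,x→10 69:h→61,r→10,q→65,1→69,x→66 70:h→61,r→10,q→65,1→70,x→71 71:h→72,r→10,q→68,1→71,x→10 72:h→72,r→10,q→10,1→10,x→10 73:h→67,r→10,q→55,1→73,x→71 (ε-aug+det+¬).
'1r': run [91, 71, 5] end={s41,s57,s58,s77,s95} ∉↓L; 2/2 single-dels accept.
'hhq': N↓-sim [91, 83, 23, 2] end={s41,s57} rej; 3/3 deletions ∈↓L.
'hqq1': |S_i|=[91, 83, 59, 19, 6] end={s1,s17,s41,s57,s73,s92} — reject; 4/4 del acc.
'1xxx': run [91, 71, 43, 15, 3] end={s11,s41,s57} rej; 4/4 deletions ∈↓L.
'hrqxq': |S_i|=[91, 83, 59, 35, 17, 2] end={s41,s57} — reject; 5/5 deletions ∈↓L.
'qh1xh1': N↓-sim [91, 77, 60, 40, 20, 5, 2] end={s41,s57} ∉↓L; 6/6 del acc.
6 minimals (antichain).
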